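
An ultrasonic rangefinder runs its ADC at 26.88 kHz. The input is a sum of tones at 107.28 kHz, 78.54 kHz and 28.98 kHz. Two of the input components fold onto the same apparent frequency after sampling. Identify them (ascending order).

fs/2 = 13.44 kHz.
107.28 kHz mod fs = 26.64 kHz.
26.64 kHz > fs/2 = 13.44 kHz, folds to fs − 26.64 kHz = 0.24 kHz.
78.54 kHz mod fs = 24.78 kHz.
24.78 kHz > fs/2 = 13.44 kHz, folds to fs − 24.78 kHz = 2.1 kHz.
28.98 kHz mod fs = 2.1 kHz.
2.1 kHz ≤ fs/2 = 13.44 kHz, appears at 2.1 kHz.
28.98 kHz and 78.54 kHz both map to 2.1 kHz.

28.98 kHz, 78.54 kHz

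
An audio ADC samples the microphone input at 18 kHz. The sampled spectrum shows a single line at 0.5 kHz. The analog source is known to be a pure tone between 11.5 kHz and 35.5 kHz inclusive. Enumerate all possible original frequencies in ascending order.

17.5 kHz, 18.5 kHz, 35.5 kHz

Frequencies that alias to 0.5 kHz are k·fs ± 0.5 kHz for integer k ≥ 0.
k=0: 0.5 kHz.
k=1: 17.5 kHz, 18.5 kHz.
k=2: 35.5 kHz, 36.5 kHz.
k=3: 53.5 kHz, 54.5 kHz.
Within [11.5 kHz, 35.5 kHz]: 17.5 kHz, 18.5 kHz, 35.5 kHz.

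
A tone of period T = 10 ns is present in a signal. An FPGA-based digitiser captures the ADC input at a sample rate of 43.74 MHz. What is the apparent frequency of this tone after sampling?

12.52 MHz

T = 10 ns → f = 1/T = 100 MHz.
100 MHz mod fs = 12.52 MHz.
12.52 MHz ≤ fs/2 = 21.87 MHz, appears at 12.52 MHz.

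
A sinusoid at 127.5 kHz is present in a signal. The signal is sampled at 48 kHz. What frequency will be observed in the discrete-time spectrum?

127.5 kHz mod fs = 31.5 kHz.
31.5 kHz > fs/2 = 24 kHz, folds to fs − 31.5 kHz = 16.5 kHz.

16.5 kHz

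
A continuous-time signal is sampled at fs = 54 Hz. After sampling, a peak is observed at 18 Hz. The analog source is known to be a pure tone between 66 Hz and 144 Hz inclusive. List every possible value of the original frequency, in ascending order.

Frequencies that alias to 18 Hz are k·fs ± 18 Hz for integer k ≥ 0.
k=0: 18 Hz.
k=1: 36 Hz, 72 Hz.
k=2: 90 Hz, 126 Hz.
k=3: 144 Hz, 180 Hz.
k=4: 198 Hz, 234 Hz.
Within [66 Hz, 144 Hz]: 72 Hz, 90 Hz, 126 Hz, 144 Hz.

72 Hz, 90 Hz, 126 Hz, 144 Hz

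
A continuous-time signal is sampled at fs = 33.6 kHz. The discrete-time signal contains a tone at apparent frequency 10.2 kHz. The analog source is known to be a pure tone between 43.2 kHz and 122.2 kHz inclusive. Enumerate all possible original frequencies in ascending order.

Frequencies that alias to 10.2 kHz are k·fs ± 10.2 kHz for integer k ≥ 0.
k=0: 10.2 kHz.
k=1: 23.4 kHz, 43.8 kHz.
k=2: 57 kHz, 77.4 kHz.
k=3: 90.6 kHz, 111 kHz.
k=4: 124.2 kHz, 144.6 kHz.
Within [43.2 kHz, 122.2 kHz]: 43.8 kHz, 57 kHz, 77.4 kHz, 90.6 kHz, 111 kHz.

43.8 kHz, 57 kHz, 77.4 kHz, 90.6 kHz, 111 kHz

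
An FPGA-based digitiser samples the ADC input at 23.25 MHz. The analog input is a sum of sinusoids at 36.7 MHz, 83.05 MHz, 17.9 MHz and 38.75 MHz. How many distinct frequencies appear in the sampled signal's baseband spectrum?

4

fs/2 = 11.625 MHz.
36.7 MHz mod fs = 13.45 MHz.
13.45 MHz > fs/2 = 11.625 MHz, folds to fs − 13.45 MHz = 9.8 MHz.
83.05 MHz mod fs = 13.3 MHz.
13.3 MHz > fs/2 = 11.625 MHz, folds to fs − 13.3 MHz = 9.95 MHz.
17.9 MHz > fs/2 = 11.625 MHz, folds to fs − 17.9 MHz = 5.35 MHz.
38.75 MHz mod fs = 15.5 MHz.
15.5 MHz > fs/2 = 11.625 MHz, folds to fs − 15.5 MHz = 7.75 MHz.
Distinct values: {5.35 MHz, 7.75 MHz, 9.8 MHz, 9.95 MHz} → 4.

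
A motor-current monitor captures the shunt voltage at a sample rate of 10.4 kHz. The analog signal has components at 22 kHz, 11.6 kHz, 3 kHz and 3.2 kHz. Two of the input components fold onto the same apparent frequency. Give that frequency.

fs/2 = 5.2 kHz.
22 kHz mod fs = 1.2 kHz.
1.2 kHz ≤ fs/2 = 5.2 kHz, appears at 1.2 kHz.
11.6 kHz mod fs = 1.2 kHz.
1.2 kHz ≤ fs/2 = 5.2 kHz, appears at 1.2 kHz.
3 kHz ≤ fs/2 = 5.2 kHz, passes unchanged.
3.2 kHz ≤ fs/2 = 5.2 kHz, passes unchanged.
11.6 kHz and 22 kHz both map to 1.2 kHz.

1.2 kHz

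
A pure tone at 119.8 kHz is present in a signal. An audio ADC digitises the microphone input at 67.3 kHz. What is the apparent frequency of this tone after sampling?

14.8 kHz

119.8 kHz mod fs = 52.5 kHz.
52.5 kHz > fs/2 = 33.65 kHz, folds to fs − 52.5 kHz = 14.8 kHz.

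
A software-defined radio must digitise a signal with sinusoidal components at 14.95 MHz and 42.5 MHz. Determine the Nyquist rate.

85 MHz

Highest-frequency component: 42.5 MHz.
Nyquist rate = 2 × 42.5 MHz = 85 MHz.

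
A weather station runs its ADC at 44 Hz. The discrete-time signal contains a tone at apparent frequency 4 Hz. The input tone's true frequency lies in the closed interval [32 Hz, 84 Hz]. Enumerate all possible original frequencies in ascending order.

40 Hz, 48 Hz, 84 Hz

Frequencies that alias to 4 Hz are k·fs ± 4 Hz for integer k ≥ 0.
k=0: 4 Hz.
k=1: 40 Hz, 48 Hz.
k=2: 84 Hz, 92 Hz.
k=3: 128 Hz, 136 Hz.
Within [32 Hz, 84 Hz]: 40 Hz, 48 Hz, 84 Hz.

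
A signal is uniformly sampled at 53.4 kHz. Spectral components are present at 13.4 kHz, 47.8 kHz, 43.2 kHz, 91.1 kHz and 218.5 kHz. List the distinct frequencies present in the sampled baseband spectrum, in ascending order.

fs/2 = 26.7 kHz.
13.4 kHz ≤ fs/2 = 26.7 kHz, passes unchanged.
47.8 kHz > fs/2 = 26.7 kHz, folds to fs − 47.8 kHz = 5.6 kHz.
43.2 kHz > fs/2 = 26.7 kHz, folds to fs − 43.2 kHz = 10.2 kHz.
91.1 kHz mod fs = 37.7 kHz.
37.7 kHz > fs/2 = 26.7 kHz, folds to fs − 37.7 kHz = 15.7 kHz.
218.5 kHz mod fs = 4.9 kHz.
4.9 kHz ≤ fs/2 = 26.7 kHz, appears at 4.9 kHz.
Distinct values: {4.9 kHz, 5.6 kHz, 10.2 kHz, 13.4 kHz, 15.7 kHz}.

4.9 kHz, 5.6 kHz, 10.2 kHz, 13.4 kHz, 15.7 kHz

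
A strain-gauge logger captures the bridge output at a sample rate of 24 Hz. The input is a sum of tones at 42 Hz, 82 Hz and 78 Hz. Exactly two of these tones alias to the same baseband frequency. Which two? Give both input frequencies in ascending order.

42 Hz, 78 Hz

fs/2 = 12 Hz.
42 Hz mod fs = 18 Hz.
18 Hz > fs/2 = 12 Hz, folds to fs − 18 Hz = 6 Hz.
82 Hz mod fs = 10 Hz.
10 Hz ≤ fs/2 = 12 Hz, appears at 10 Hz.
78 Hz mod fs = 6 Hz.
6 Hz ≤ fs/2 = 12 Hz, appears at 6 Hz.
42 Hz and 78 Hz both map to 6 Hz.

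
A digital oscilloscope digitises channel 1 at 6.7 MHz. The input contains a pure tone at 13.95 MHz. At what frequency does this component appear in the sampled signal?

13.95 MHz mod fs = 0.55 MHz.
0.55 MHz ≤ fs/2 = 3.35 MHz, appears at 0.55 MHz.

0.55 MHz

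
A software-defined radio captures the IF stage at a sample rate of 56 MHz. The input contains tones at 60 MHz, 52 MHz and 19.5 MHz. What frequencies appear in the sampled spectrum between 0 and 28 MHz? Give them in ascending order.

4 MHz, 19.5 MHz

fs/2 = 28 MHz.
60 MHz mod fs = 4 MHz.
4 MHz ≤ fs/2 = 28 MHz, appears at 4 MHz.
52 MHz > fs/2 = 28 MHz, folds to fs − 52 MHz = 4 MHz.
19.5 MHz ≤ fs/2 = 28 MHz, passes unchanged.
Distinct values: {4 MHz, 19.5 MHz}.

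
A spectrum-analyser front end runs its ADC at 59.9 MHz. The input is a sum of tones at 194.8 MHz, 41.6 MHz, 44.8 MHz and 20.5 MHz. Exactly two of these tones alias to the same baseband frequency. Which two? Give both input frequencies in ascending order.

fs/2 = 29.95 MHz.
194.8 MHz mod fs = 15.1 MHz.
15.1 MHz ≤ fs/2 = 29.95 MHz, appears at 15.1 MHz.
41.6 MHz > fs/2 = 29.95 MHz, folds to fs − 41.6 MHz = 18.3 MHz.
44.8 MHz > fs/2 = 29.95 MHz, folds to fs − 44.8 MHz = 15.1 MHz.
20.5 MHz ≤ fs/2 = 29.95 MHz, passes unchanged.
44.8 MHz and 194.8 MHz both map to 15.1 MHz.

44.8 MHz, 194.8 MHz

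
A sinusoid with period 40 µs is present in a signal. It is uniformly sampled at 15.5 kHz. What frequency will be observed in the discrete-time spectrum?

6 kHz

T = 40 µs → f = 1/T = 25 kHz.
25 kHz mod fs = 9.5 kHz.
9.5 kHz > fs/2 = 7.75 kHz, folds to fs − 9.5 kHz = 6 kHz.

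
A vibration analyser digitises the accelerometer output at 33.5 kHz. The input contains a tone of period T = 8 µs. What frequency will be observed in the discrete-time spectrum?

T = 8 µs → f = 1/T = 125 kHz.
125 kHz mod fs = 24.5 kHz.
24.5 kHz > fs/2 = 16.75 kHz, folds to fs − 24.5 kHz = 9 kHz.

9 kHz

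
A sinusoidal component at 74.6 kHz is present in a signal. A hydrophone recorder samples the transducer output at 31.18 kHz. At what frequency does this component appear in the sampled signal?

74.6 kHz mod fs = 12.24 kHz.
12.24 kHz ≤ fs/2 = 15.59 kHz, appears at 12.24 kHz.

12.24 kHz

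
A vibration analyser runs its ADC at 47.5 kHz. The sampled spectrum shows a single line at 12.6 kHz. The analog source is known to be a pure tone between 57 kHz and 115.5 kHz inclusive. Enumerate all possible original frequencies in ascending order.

60.1 kHz, 82.4 kHz, 107.6 kHz

Frequencies that alias to 12.6 kHz are k·fs ± 12.6 kHz for integer k ≥ 0.
k=0: 12.6 kHz.
k=1: 34.9 kHz, 60.1 kHz.
k=2: 82.4 kHz, 107.6 kHz.
k=3: 129.9 kHz, 155.1 kHz.
Within [57 kHz, 115.5 kHz]: 60.1 kHz, 82.4 kHz, 107.6 kHz.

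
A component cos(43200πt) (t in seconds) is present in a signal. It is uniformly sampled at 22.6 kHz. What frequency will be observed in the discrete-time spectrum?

ω = 43200π rad/s → f = ω/(2π) = 21600 Hz = 21.6 kHz.
21.6 kHz > fs/2 = 11.3 kHz, folds to fs − 21.6 kHz = 1 kHz.

1 kHz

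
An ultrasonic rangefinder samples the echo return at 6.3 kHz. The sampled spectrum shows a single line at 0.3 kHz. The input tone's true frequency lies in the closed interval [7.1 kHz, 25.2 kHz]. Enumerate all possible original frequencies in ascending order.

12.3 kHz, 12.9 kHz, 18.6 kHz, 19.2 kHz, 24.9 kHz

Frequencies that alias to 0.3 kHz are k·fs ± 0.3 kHz for integer k ≥ 0.
k=0: 0.3 kHz.
k=1: 6 kHz, 6.6 kHz.
k=2: 12.3 kHz, 12.9 kHz.
k=3: 18.6 kHz, 19.2 kHz.
k=4: 24.9 kHz, 25.5 kHz.
k=5: 31.2 kHz, 31.8 kHz.
Within [7.1 kHz, 25.2 kHz]: 12.3 kHz, 12.9 kHz, 18.6 kHz, 19.2 kHz, 24.9 kHz.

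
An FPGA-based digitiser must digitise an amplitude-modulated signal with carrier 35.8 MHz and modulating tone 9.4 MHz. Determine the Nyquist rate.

90.4 MHz

AM sidebands sit at fc ± fm = 26.4 MHz and 45.2 MHz.
Highest-frequency component: 45.2 MHz.
Nyquist rate = 2 × 45.2 MHz = 90.4 MHz.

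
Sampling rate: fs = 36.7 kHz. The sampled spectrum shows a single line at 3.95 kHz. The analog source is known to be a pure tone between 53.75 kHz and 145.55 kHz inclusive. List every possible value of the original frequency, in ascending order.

Frequencies that alias to 3.95 kHz are k·fs ± 3.95 kHz for integer k ≥ 0.
k=0: 3.95 kHz.
k=1: 32.75 kHz, 40.65 kHz.
k=2: 69.45 kHz, 77.35 kHz.
k=3: 106.15 kHz, 114.05 kHz.
k=4: 142.85 kHz, 150.75 kHz.
k=5: 179.55 kHz, 187.45 kHz.
Within [53.75 kHz, 145.55 kHz]: 69.45 kHz, 77.35 kHz, 106.15 kHz, 114.05 kHz, 142.85 kHz.

69.45 kHz, 77.35 kHz, 106.15 kHz, 114.05 kHz, 142.85 kHz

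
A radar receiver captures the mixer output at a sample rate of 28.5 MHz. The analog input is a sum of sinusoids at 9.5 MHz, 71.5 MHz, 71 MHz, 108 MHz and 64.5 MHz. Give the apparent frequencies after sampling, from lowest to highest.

fs/2 = 14.25 MHz.
9.5 MHz ≤ fs/2 = 14.25 MHz, passes unchanged.
71.5 MHz mod fs = 14.5 MHz.
14.5 MHz > fs/2 = 14.25 MHz, folds to fs − 14.5 MHz = 14 MHz.
71 MHz mod fs = 14 MHz.
14 MHz ≤ fs/2 = 14.25 MHz, appears at 14 MHz.
108 MHz mod fs = 22.5 MHz.
22.5 MHz > fs/2 = 14.25 MHz, folds to fs − 22.5 MHz = 6 MHz.
64.5 MHz mod fs = 7.5 MHz.
7.5 MHz ≤ fs/2 = 14.25 MHz, appears at 7.5 MHz.
Distinct values: {6 MHz, 7.5 MHz, 9.5 MHz, 14 MHz}.

6 MHz, 7.5 MHz, 9.5 MHz, 14 MHz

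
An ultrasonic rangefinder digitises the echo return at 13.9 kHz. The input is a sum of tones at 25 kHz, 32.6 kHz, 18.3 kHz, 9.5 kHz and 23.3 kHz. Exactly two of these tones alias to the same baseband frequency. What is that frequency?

fs/2 = 6.95 kHz.
25 kHz mod fs = 11.1 kHz.
11.1 kHz > fs/2 = 6.95 kHz, folds to fs − 11.1 kHz = 2.8 kHz.
32.6 kHz mod fs = 4.8 kHz.
4.8 kHz ≤ fs/2 = 6.95 kHz, appears at 4.8 kHz.
18.3 kHz mod fs = 4.4 kHz.
4.4 kHz ≤ fs/2 = 6.95 kHz, appears at 4.4 kHz.
9.5 kHz > fs/2 = 6.95 kHz, folds to fs − 9.5 kHz = 4.4 kHz.
23.3 kHz mod fs = 9.4 kHz.
9.4 kHz > fs/2 = 6.95 kHz, folds to fs − 9.4 kHz = 4.5 kHz.
9.5 kHz and 18.3 kHz both map to 4.4 kHz.

4.4 kHz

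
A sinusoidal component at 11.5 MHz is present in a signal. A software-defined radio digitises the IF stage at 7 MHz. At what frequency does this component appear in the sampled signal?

2.5 MHz

11.5 MHz mod fs = 4.5 MHz.
4.5 MHz > fs/2 = 3.5 MHz, folds to fs − 4.5 MHz = 2.5 MHz.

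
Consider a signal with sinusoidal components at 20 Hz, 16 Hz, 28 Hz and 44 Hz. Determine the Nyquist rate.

88 Hz

Highest-frequency component: 44 Hz.
Nyquist rate = 2 × 44 Hz = 88 Hz.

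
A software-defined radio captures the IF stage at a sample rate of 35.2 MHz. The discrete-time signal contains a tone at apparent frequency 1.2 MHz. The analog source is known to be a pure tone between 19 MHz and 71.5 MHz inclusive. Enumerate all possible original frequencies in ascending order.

Frequencies that alias to 1.2 MHz are k·fs ± 1.2 MHz for integer k ≥ 0.
k=0: 1.2 MHz.
k=1: 34 MHz, 36.4 MHz.
k=2: 69.2 MHz, 71.6 MHz.
k=3: 104.4 MHz, 106.8 MHz.
Within [19 MHz, 71.5 MHz]: 34 MHz, 36.4 MHz, 69.2 MHz.

34 MHz, 36.4 MHz, 69.2 MHz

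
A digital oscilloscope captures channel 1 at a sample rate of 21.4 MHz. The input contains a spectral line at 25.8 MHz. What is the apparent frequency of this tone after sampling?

25.8 MHz mod fs = 4.4 MHz.
4.4 MHz ≤ fs/2 = 10.7 MHz, appears at 4.4 MHz.

4.4 MHz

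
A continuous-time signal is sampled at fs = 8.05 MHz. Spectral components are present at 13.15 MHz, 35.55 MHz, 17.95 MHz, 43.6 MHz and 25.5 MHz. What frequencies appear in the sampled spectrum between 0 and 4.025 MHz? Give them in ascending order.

1.35 MHz, 1.85 MHz, 2.95 MHz, 3.35 MHz

fs/2 = 4.025 MHz.
13.15 MHz mod fs = 5.1 MHz.
5.1 MHz > fs/2 = 4.025 MHz, folds to fs − 5.1 MHz = 2.95 MHz.
35.55 MHz mod fs = 3.35 MHz.
3.35 MHz ≤ fs/2 = 4.025 MHz, appears at 3.35 MHz.
17.95 MHz mod fs = 1.85 MHz.
1.85 MHz ≤ fs/2 = 4.025 MHz, appears at 1.85 MHz.
43.6 MHz mod fs = 3.35 MHz.
3.35 MHz ≤ fs/2 = 4.025 MHz, appears at 3.35 MHz.
25.5 MHz mod fs = 1.35 MHz.
1.35 MHz ≤ fs/2 = 4.025 MHz, appears at 1.35 MHz.
Distinct values: {1.35 MHz, 1.85 MHz, 2.95 MHz, 3.35 MHz}.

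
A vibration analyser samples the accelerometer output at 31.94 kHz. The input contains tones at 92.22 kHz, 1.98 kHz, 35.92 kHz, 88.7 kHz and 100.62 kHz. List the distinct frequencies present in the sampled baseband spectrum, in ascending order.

1.98 kHz, 3.6 kHz, 3.98 kHz, 4.8 kHz, 7.12 kHz

fs/2 = 15.97 kHz.
92.22 kHz mod fs = 28.34 kHz.
28.34 kHz > fs/2 = 15.97 kHz, folds to fs − 28.34 kHz = 3.6 kHz.
1.98 kHz ≤ fs/2 = 15.97 kHz, passes unchanged.
35.92 kHz mod fs = 3.98 kHz.
3.98 kHz ≤ fs/2 = 15.97 kHz, appears at 3.98 kHz.
88.7 kHz mod fs = 24.82 kHz.
24.82 kHz > fs/2 = 15.97 kHz, folds to fs − 24.82 kHz = 7.12 kHz.
100.62 kHz mod fs = 4.8 kHz.
4.8 kHz ≤ fs/2 = 15.97 kHz, appears at 4.8 kHz.
Distinct values: {1.98 kHz, 3.6 kHz, 3.98 kHz, 4.8 kHz, 7.12 kHz}.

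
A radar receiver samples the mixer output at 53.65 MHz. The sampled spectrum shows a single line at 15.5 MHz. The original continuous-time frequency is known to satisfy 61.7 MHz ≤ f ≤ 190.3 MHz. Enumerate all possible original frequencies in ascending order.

69.15 MHz, 91.8 MHz, 122.8 MHz, 145.45 MHz, 176.45 MHz

Frequencies that alias to 15.5 MHz are k·fs ± 15.5 MHz for integer k ≥ 0.
k=0: 15.5 MHz.
k=1: 38.15 MHz, 69.15 MHz.
k=2: 91.8 MHz, 122.8 MHz.
k=3: 145.45 MHz, 176.45 MHz.
k=4: 199.1 MHz, 230.1 MHz.
Within [61.7 MHz, 190.3 MHz]: 69.15 MHz, 91.8 MHz, 122.8 MHz, 145.45 MHz, 176.45 MHz.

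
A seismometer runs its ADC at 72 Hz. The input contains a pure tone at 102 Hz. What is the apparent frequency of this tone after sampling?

102 Hz mod fs = 30 Hz.
30 Hz ≤ fs/2 = 36 Hz, appears at 30 Hz.

30 Hz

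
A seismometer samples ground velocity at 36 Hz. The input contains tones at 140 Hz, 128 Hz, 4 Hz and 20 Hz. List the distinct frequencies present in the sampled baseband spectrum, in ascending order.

4 Hz, 16 Hz

fs/2 = 18 Hz.
140 Hz mod fs = 32 Hz.
32 Hz > fs/2 = 18 Hz, folds to fs − 32 Hz = 4 Hz.
128 Hz mod fs = 20 Hz.
20 Hz > fs/2 = 18 Hz, folds to fs − 20 Hz = 16 Hz.
4 Hz ≤ fs/2 = 18 Hz, passes unchanged.
20 Hz > fs/2 = 18 Hz, folds to fs − 20 Hz = 16 Hz.
Distinct values: {4 Hz, 16 Hz}.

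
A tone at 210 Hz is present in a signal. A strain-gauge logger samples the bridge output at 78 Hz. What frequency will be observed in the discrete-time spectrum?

24 Hz

210 Hz mod fs = 54 Hz.
54 Hz > fs/2 = 39 Hz, folds to fs − 54 Hz = 24 Hz.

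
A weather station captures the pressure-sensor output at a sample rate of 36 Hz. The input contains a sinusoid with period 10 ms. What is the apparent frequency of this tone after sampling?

T = 10 ms → f = 1/T = 100 Hz.
100 Hz mod fs = 28 Hz.
28 Hz > fs/2 = 18 Hz, folds to fs − 28 Hz = 8 Hz.

8 Hz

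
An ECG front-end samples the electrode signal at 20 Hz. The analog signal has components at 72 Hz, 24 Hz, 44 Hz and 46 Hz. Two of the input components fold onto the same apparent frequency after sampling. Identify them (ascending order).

24 Hz, 44 Hz

fs/2 = 10 Hz.
72 Hz mod fs = 12 Hz.
12 Hz > fs/2 = 10 Hz, folds to fs − 12 Hz = 8 Hz.
24 Hz mod fs = 4 Hz.
4 Hz ≤ fs/2 = 10 Hz, appears at 4 Hz.
44 Hz mod fs = 4 Hz.
4 Hz ≤ fs/2 = 10 Hz, appears at 4 Hz.
46 Hz mod fs = 6 Hz.
6 Hz ≤ fs/2 = 10 Hz, appears at 6 Hz.
24 Hz and 44 Hz both map to 4 Hz.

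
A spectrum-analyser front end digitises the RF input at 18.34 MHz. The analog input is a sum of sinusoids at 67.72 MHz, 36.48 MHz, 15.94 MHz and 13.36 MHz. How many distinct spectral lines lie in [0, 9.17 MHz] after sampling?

fs/2 = 9.17 MHz.
67.72 MHz mod fs = 12.7 MHz.
12.7 MHz > fs/2 = 9.17 MHz, folds to fs − 12.7 MHz = 5.64 MHz.
36.48 MHz mod fs = 18.14 MHz.
18.14 MHz > fs/2 = 9.17 MHz, folds to fs − 18.14 MHz = 0.2 MHz.
15.94 MHz > fs/2 = 9.17 MHz, folds to fs − 15.94 MHz = 2.4 MHz.
13.36 MHz > fs/2 = 9.17 MHz, folds to fs − 13.36 MHz = 4.98 MHz.
Distinct values: {0.2 MHz, 2.4 MHz, 4.98 MHz, 5.64 MHz} → 4.

4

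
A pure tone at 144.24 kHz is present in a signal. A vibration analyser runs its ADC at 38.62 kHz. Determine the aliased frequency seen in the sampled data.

144.24 kHz mod fs = 28.38 kHz.
28.38 kHz > fs/2 = 19.31 kHz, folds to fs − 28.38 kHz = 10.24 kHz.

10.24 kHz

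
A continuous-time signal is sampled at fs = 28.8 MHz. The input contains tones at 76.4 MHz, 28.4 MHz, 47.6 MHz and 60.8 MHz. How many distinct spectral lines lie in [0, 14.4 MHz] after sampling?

3

fs/2 = 14.4 MHz.
76.4 MHz mod fs = 18.8 MHz.
18.8 MHz > fs/2 = 14.4 MHz, folds to fs − 18.8 MHz = 10 MHz.
28.4 MHz > fs/2 = 14.4 MHz, folds to fs − 28.4 MHz = 0.4 MHz.
47.6 MHz mod fs = 18.8 MHz.
18.8 MHz > fs/2 = 14.4 MHz, folds to fs − 18.8 MHz = 10 MHz.
60.8 MHz mod fs = 3.2 MHz.
3.2 MHz ≤ fs/2 = 14.4 MHz, appears at 3.2 MHz.
Distinct values: {0.4 MHz, 3.2 MHz, 10 MHz} → 3.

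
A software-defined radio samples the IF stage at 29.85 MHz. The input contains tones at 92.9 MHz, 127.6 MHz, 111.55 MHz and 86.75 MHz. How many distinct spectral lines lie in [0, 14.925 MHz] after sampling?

4

fs/2 = 14.925 MHz.
92.9 MHz mod fs = 3.35 MHz.
3.35 MHz ≤ fs/2 = 14.925 MHz, appears at 3.35 MHz.
127.6 MHz mod fs = 8.2 MHz.
8.2 MHz ≤ fs/2 = 14.925 MHz, appears at 8.2 MHz.
111.55 MHz mod fs = 22 MHz.
22 MHz > fs/2 = 14.925 MHz, folds to fs − 22 MHz = 7.85 MHz.
86.75 MHz mod fs = 27.05 MHz.
27.05 MHz > fs/2 = 14.925 MHz, folds to fs − 27.05 MHz = 2.8 MHz.
Distinct values: {2.8 MHz, 3.35 MHz, 7.85 MHz, 8.2 MHz} → 4.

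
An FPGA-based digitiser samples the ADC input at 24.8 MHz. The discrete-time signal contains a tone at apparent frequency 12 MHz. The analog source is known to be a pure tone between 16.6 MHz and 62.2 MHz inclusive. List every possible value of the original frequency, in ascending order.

Frequencies that alias to 12 MHz are k·fs ± 12 MHz for integer k ≥ 0.
k=0: 12 MHz.
k=1: 12.8 MHz, 36.8 MHz.
k=2: 37.6 MHz, 61.6 MHz.
k=3: 62.4 MHz, 86.4 MHz.
Within [16.6 MHz, 62.2 MHz]: 36.8 MHz, 37.6 MHz, 61.6 MHz.

36.8 MHz, 37.6 MHz, 61.6 MHz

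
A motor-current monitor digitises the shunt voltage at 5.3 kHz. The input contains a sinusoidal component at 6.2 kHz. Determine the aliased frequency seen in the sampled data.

0.9 kHz

6.2 kHz mod fs = 0.9 kHz.
0.9 kHz ≤ fs/2 = 2.65 kHz, appears at 0.9 kHz.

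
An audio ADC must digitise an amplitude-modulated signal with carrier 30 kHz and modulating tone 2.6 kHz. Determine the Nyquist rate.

65.2 kHz

AM sidebands sit at fc ± fm = 27.4 kHz and 32.6 kHz.
Highest-frequency component: 32.6 kHz.
Nyquist rate = 2 × 32.6 kHz = 65.2 kHz.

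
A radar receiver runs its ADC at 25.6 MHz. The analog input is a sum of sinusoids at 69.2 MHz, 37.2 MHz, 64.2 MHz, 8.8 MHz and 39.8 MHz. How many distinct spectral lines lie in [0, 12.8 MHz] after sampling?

fs/2 = 12.8 MHz.
69.2 MHz mod fs = 18 MHz.
18 MHz > fs/2 = 12.8 MHz, folds to fs − 18 MHz = 7.6 MHz.
37.2 MHz mod fs = 11.6 MHz.
11.6 MHz ≤ fs/2 = 12.8 MHz, appears at 11.6 MHz.
64.2 MHz mod fs = 13 MHz.
13 MHz > fs/2 = 12.8 MHz, folds to fs − 13 MHz = 12.6 MHz.
8.8 MHz ≤ fs/2 = 12.8 MHz, passes unchanged.
39.8 MHz mod fs = 14.2 MHz.
14.2 MHz > fs/2 = 12.8 MHz, folds to fs − 14.2 MHz = 11.4 MHz.
Distinct values: {7.6 MHz, 8.8 MHz, 11.4 MHz, 11.6 MHz, 12.6 MHz} → 5.

5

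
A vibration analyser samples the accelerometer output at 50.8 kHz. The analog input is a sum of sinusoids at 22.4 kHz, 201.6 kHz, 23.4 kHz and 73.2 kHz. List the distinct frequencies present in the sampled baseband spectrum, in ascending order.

fs/2 = 25.4 kHz.
22.4 kHz ≤ fs/2 = 25.4 kHz, passes unchanged.
201.6 kHz mod fs = 49.2 kHz.
49.2 kHz > fs/2 = 25.4 kHz, folds to fs − 49.2 kHz = 1.6 kHz.
23.4 kHz ≤ fs/2 = 25.4 kHz, passes unchanged.
73.2 kHz mod fs = 22.4 kHz.
22.4 kHz ≤ fs/2 = 25.4 kHz, appears at 22.4 kHz.
Distinct values: {1.6 kHz, 22.4 kHz, 23.4 kHz}.

1.6 kHz, 22.4 kHz, 23.4 kHz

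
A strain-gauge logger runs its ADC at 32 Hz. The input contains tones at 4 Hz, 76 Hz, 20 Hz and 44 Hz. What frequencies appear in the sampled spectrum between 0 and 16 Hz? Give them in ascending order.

fs/2 = 16 Hz.
4 Hz ≤ fs/2 = 16 Hz, passes unchanged.
76 Hz mod fs = 12 Hz.
12 Hz ≤ fs/2 = 16 Hz, appears at 12 Hz.
20 Hz > fs/2 = 16 Hz, folds to fs − 20 Hz = 12 Hz.
44 Hz mod fs = 12 Hz.
12 Hz ≤ fs/2 = 16 Hz, appears at 12 Hz.
Distinct values: {4 Hz, 12 Hz}.

4 Hz, 12 Hz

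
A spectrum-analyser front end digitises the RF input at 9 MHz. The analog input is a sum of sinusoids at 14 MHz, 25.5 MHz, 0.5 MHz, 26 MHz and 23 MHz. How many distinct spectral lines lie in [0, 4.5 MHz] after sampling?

4

fs/2 = 4.5 MHz.
14 MHz mod fs = 5 MHz.
5 MHz > fs/2 = 4.5 MHz, folds to fs − 5 MHz = 4 MHz.
25.5 MHz mod fs = 7.5 MHz.
7.5 MHz > fs/2 = 4.5 MHz, folds to fs − 7.5 MHz = 1.5 MHz.
0.5 MHz ≤ fs/2 = 4.5 MHz, passes unchanged.
26 MHz mod fs = 8 MHz.
8 MHz > fs/2 = 4.5 MHz, folds to fs − 8 MHz = 1 MHz.
23 MHz mod fs = 5 MHz.
5 MHz > fs/2 = 4.5 MHz, folds to fs − 5 MHz = 4 MHz.
Distinct values: {0.5 MHz, 1 MHz, 1.5 MHz, 4 MHz} → 4.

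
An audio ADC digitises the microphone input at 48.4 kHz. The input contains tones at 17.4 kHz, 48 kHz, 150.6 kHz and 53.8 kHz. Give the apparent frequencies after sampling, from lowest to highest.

fs/2 = 24.2 kHz.
17.4 kHz ≤ fs/2 = 24.2 kHz, passes unchanged.
48 kHz > fs/2 = 24.2 kHz, folds to fs − 48 kHz = 0.4 kHz.
150.6 kHz mod fs = 5.4 kHz.
5.4 kHz ≤ fs/2 = 24.2 kHz, appears at 5.4 kHz.
53.8 kHz mod fs = 5.4 kHz.
5.4 kHz ≤ fs/2 = 24.2 kHz, appears at 5.4 kHz.
Distinct values: {0.4 kHz, 5.4 kHz, 17.4 kHz}.

0.4 kHz, 5.4 kHz, 17.4 kHz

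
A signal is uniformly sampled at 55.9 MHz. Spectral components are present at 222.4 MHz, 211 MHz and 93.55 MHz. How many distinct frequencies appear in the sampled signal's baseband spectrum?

3

fs/2 = 27.95 MHz.
222.4 MHz mod fs = 54.7 MHz.
54.7 MHz > fs/2 = 27.95 MHz, folds to fs − 54.7 MHz = 1.2 MHz.
211 MHz mod fs = 43.3 MHz.
43.3 MHz > fs/2 = 27.95 MHz, folds to fs − 43.3 MHz = 12.6 MHz.
93.55 MHz mod fs = 37.65 MHz.
37.65 MHz > fs/2 = 27.95 MHz, folds to fs − 37.65 MHz = 18.25 MHz.
Distinct values: {1.2 MHz, 12.6 MHz, 18.25 MHz} → 3.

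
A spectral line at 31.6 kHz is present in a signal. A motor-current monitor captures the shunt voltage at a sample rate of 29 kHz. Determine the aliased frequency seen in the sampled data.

31.6 kHz mod fs = 2.6 kHz.
2.6 kHz ≤ fs/2 = 14.5 kHz, appears at 2.6 kHz.

2.6 kHz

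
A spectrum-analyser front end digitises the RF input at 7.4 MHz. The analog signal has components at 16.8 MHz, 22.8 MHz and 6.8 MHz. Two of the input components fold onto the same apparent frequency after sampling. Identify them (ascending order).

6.8 MHz, 22.8 MHz

fs/2 = 3.7 MHz.
16.8 MHz mod fs = 2 MHz.
2 MHz ≤ fs/2 = 3.7 MHz, appears at 2 MHz.
22.8 MHz mod fs = 0.6 MHz.
0.6 MHz ≤ fs/2 = 3.7 MHz, appears at 0.6 MHz.
6.8 MHz > fs/2 = 3.7 MHz, folds to fs − 6.8 MHz = 0.6 MHz.
6.8 MHz and 22.8 MHz both map to 0.6 MHz.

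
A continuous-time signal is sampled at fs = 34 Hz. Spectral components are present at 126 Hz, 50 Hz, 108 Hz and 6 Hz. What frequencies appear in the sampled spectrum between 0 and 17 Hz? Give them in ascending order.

6 Hz, 10 Hz, 16 Hz

fs/2 = 17 Hz.
126 Hz mod fs = 24 Hz.
24 Hz > fs/2 = 17 Hz, folds to fs − 24 Hz = 10 Hz.
50 Hz mod fs = 16 Hz.
16 Hz ≤ fs/2 = 17 Hz, appears at 16 Hz.
108 Hz mod fs = 6 Hz.
6 Hz ≤ fs/2 = 17 Hz, appears at 6 Hz.
6 Hz ≤ fs/2 = 17 Hz, passes unchanged.
Distinct values: {6 Hz, 10 Hz, 16 Hz}.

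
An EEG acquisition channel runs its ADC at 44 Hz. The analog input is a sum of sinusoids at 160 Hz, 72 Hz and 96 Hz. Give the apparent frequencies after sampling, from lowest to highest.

fs/2 = 22 Hz.
160 Hz mod fs = 28 Hz.
28 Hz > fs/2 = 22 Hz, folds to fs − 28 Hz = 16 Hz.
72 Hz mod fs = 28 Hz.
28 Hz > fs/2 = 22 Hz, folds to fs − 28 Hz = 16 Hz.
96 Hz mod fs = 8 Hz.
8 Hz ≤ fs/2 = 22 Hz, appears at 8 Hz.
Distinct values: {8 Hz, 16 Hz}.

8 Hz, 16 Hz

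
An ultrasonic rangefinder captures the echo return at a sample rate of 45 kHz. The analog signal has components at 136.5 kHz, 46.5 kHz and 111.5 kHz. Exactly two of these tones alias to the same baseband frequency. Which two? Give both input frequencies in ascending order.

fs/2 = 22.5 kHz.
136.5 kHz mod fs = 1.5 kHz.
1.5 kHz ≤ fs/2 = 22.5 kHz, appears at 1.5 kHz.
46.5 kHz mod fs = 1.5 kHz.
1.5 kHz ≤ fs/2 = 22.5 kHz, appears at 1.5 kHz.
111.5 kHz mod fs = 21.5 kHz.
21.5 kHz ≤ fs/2 = 22.5 kHz, appears at 21.5 kHz.
46.5 kHz and 136.5 kHz both map to 1.5 kHz.

46.5 kHz, 136.5 kHz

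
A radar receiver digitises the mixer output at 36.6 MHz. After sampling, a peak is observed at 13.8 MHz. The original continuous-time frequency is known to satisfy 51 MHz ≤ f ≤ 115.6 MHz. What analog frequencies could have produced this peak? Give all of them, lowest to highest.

Frequencies that alias to 13.8 MHz are k·fs ± 13.8 MHz for integer k ≥ 0.
k=0: 13.8 MHz.
k=1: 22.8 MHz, 50.4 MHz.
k=2: 59.4 MHz, 87 MHz.
k=3: 96 MHz, 123.6 MHz.
k=4: 132.6 MHz, 160.2 MHz.
Within [51 MHz, 115.6 MHz]: 59.4 MHz, 87 MHz, 96 MHz.

59.4 MHz, 87 MHz, 96 MHz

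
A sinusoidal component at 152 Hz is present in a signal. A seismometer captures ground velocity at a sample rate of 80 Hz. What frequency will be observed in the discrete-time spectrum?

152 Hz mod fs = 72 Hz.
72 Hz > fs/2 = 40 Hz, folds to fs − 72 Hz = 8 Hz.

8 Hz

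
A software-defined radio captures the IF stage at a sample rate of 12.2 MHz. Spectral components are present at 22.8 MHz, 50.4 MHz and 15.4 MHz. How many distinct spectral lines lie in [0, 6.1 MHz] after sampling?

2

fs/2 = 6.1 MHz.
22.8 MHz mod fs = 10.6 MHz.
10.6 MHz > fs/2 = 6.1 MHz, folds to fs − 10.6 MHz = 1.6 MHz.
50.4 MHz mod fs = 1.6 MHz.
1.6 MHz ≤ fs/2 = 6.1 MHz, appears at 1.6 MHz.
15.4 MHz mod fs = 3.2 MHz.
3.2 MHz ≤ fs/2 = 6.1 MHz, appears at 3.2 MHz.
Distinct values: {1.6 MHz, 3.2 MHz} → 2.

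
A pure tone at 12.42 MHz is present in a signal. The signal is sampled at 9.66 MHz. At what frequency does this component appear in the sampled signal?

12.42 MHz mod fs = 2.76 MHz.
2.76 MHz ≤ fs/2 = 4.83 MHz, appears at 2.76 MHz.

2.76 MHz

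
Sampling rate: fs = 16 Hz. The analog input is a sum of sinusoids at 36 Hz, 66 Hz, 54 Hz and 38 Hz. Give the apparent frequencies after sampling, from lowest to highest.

fs/2 = 8 Hz.
36 Hz mod fs = 4 Hz.
4 Hz ≤ fs/2 = 8 Hz, appears at 4 Hz.
66 Hz mod fs = 2 Hz.
2 Hz ≤ fs/2 = 8 Hz, appears at 2 Hz.
54 Hz mod fs = 6 Hz.
6 Hz ≤ fs/2 = 8 Hz, appears at 6 Hz.
38 Hz mod fs = 6 Hz.
6 Hz ≤ fs/2 = 8 Hz, appears at 6 Hz.
Distinct values: {2 Hz, 4 Hz, 6 Hz}.

2 Hz, 4 Hz, 6 Hz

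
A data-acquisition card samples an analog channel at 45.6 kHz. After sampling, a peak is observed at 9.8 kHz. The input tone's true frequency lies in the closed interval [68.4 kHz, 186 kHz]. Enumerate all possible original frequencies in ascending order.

81.4 kHz, 101 kHz, 127 kHz, 146.6 kHz, 172.6 kHz

Frequencies that alias to 9.8 kHz are k·fs ± 9.8 kHz for integer k ≥ 0.
k=0: 9.8 kHz.
k=1: 35.8 kHz, 55.4 kHz.
k=2: 81.4 kHz, 101 kHz.
k=3: 127 kHz, 146.6 kHz.
k=4: 172.6 kHz, 192.2 kHz.
k=5: 218.2 kHz, 237.8 kHz.
Within [68.4 kHz, 186 kHz]: 81.4 kHz, 101 kHz, 127 kHz, 146.6 kHz, 172.6 kHz.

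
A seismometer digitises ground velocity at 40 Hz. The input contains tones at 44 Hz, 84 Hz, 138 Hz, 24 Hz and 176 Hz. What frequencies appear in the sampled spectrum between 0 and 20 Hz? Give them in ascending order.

fs/2 = 20 Hz.
44 Hz mod fs = 4 Hz.
4 Hz ≤ fs/2 = 20 Hz, appears at 4 Hz.
84 Hz mod fs = 4 Hz.
4 Hz ≤ fs/2 = 20 Hz, appears at 4 Hz.
138 Hz mod fs = 18 Hz.
18 Hz ≤ fs/2 = 20 Hz, appears at 18 Hz.
24 Hz > fs/2 = 20 Hz, folds to fs − 24 Hz = 16 Hz.
176 Hz mod fs = 16 Hz.
16 Hz ≤ fs/2 = 20 Hz, appears at 16 Hz.
Distinct values: {4 Hz, 16 Hz, 18 Hz}.

4 Hz, 16 Hz, 18 Hz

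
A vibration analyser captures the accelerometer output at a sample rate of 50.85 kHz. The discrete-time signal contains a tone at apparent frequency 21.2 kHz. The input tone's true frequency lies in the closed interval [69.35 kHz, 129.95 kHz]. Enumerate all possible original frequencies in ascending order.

Frequencies that alias to 21.2 kHz are k·fs ± 21.2 kHz for integer k ≥ 0.
k=0: 21.2 kHz.
k=1: 29.65 kHz, 72.05 kHz.
k=2: 80.5 kHz, 122.9 kHz.
k=3: 131.35 kHz, 173.75 kHz.
Within [69.35 kHz, 129.95 kHz]: 72.05 kHz, 80.5 kHz, 122.9 kHz.

72.05 kHz, 80.5 kHz, 122.9 kHz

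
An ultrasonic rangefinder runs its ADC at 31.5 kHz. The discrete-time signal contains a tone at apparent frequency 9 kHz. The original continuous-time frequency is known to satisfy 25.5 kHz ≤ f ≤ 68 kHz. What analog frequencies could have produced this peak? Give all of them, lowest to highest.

Frequencies that alias to 9 kHz are k·fs ± 9 kHz for integer k ≥ 0.
k=0: 9 kHz.
k=1: 22.5 kHz, 40.5 kHz.
k=2: 54 kHz, 72 kHz.
k=3: 85.5 kHz, 103.5 kHz.
Within [25.5 kHz, 68 kHz]: 40.5 kHz, 54 kHz.

40.5 kHz, 54 kHz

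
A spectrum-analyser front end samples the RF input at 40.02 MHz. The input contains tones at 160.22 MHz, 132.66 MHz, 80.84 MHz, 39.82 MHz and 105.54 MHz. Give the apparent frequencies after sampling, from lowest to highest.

fs/2 = 20.01 MHz.
160.22 MHz mod fs = 0.14 MHz.
0.14 MHz ≤ fs/2 = 20.01 MHz, appears at 0.14 MHz.
132.66 MHz mod fs = 12.6 MHz.
12.6 MHz ≤ fs/2 = 20.01 MHz, appears at 12.6 MHz.
80.84 MHz mod fs = 0.8 MHz.
0.8 MHz ≤ fs/2 = 20.01 MHz, appears at 0.8 MHz.
39.82 MHz > fs/2 = 20.01 MHz, folds to fs − 39.82 MHz = 0.2 MHz.
105.54 MHz mod fs = 25.5 MHz.
25.5 MHz > fs/2 = 20.01 MHz, folds to fs − 25.5 MHz = 14.52 MHz.
Distinct values: {0.14 MHz, 0.2 MHz, 0.8 MHz, 12.6 MHz, 14.52 MHz}.

0.14 MHz, 0.2 MHz, 0.8 MHz, 12.6 MHz, 14.52 MHz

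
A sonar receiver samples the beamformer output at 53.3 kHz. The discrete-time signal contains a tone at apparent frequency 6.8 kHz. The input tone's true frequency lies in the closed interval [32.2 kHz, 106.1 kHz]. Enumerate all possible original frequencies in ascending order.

46.5 kHz, 60.1 kHz, 99.8 kHz

Frequencies that alias to 6.8 kHz are k·fs ± 6.8 kHz for integer k ≥ 0.
k=0: 6.8 kHz.
k=1: 46.5 kHz, 60.1 kHz.
k=2: 99.8 kHz, 113.4 kHz.
k=3: 153.1 kHz, 166.7 kHz.
Within [32.2 kHz, 106.1 kHz]: 46.5 kHz, 60.1 kHz, 99.8 kHz.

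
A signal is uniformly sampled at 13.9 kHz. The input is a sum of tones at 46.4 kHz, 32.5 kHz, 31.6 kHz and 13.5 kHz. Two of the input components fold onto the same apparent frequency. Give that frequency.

4.7 kHz

fs/2 = 6.95 kHz.
46.4 kHz mod fs = 4.7 kHz.
4.7 kHz ≤ fs/2 = 6.95 kHz, appears at 4.7 kHz.
32.5 kHz mod fs = 4.7 kHz.
4.7 kHz ≤ fs/2 = 6.95 kHz, appears at 4.7 kHz.
31.6 kHz mod fs = 3.8 kHz.
3.8 kHz ≤ fs/2 = 6.95 kHz, appears at 3.8 kHz.
13.5 kHz > fs/2 = 6.95 kHz, folds to fs − 13.5 kHz = 0.4 kHz.
32.5 kHz and 46.4 kHz both map to 4.7 kHz.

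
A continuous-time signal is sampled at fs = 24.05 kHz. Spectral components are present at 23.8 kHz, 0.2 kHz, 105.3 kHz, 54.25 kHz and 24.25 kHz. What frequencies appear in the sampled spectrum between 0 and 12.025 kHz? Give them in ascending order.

0.2 kHz, 0.25 kHz, 6.15 kHz, 9.1 kHz

fs/2 = 12.025 kHz.
23.8 kHz > fs/2 = 12.025 kHz, folds to fs − 23.8 kHz = 0.25 kHz.
0.2 kHz ≤ fs/2 = 12.025 kHz, passes unchanged.
105.3 kHz mod fs = 9.1 kHz.
9.1 kHz ≤ fs/2 = 12.025 kHz, appears at 9.1 kHz.
54.25 kHz mod fs = 6.15 kHz.
6.15 kHz ≤ fs/2 = 12.025 kHz, appears at 6.15 kHz.
24.25 kHz mod fs = 0.2 kHz.
0.2 kHz ≤ fs/2 = 12.025 kHz, appears at 0.2 kHz.
Distinct values: {0.2 kHz, 0.25 kHz, 6.15 kHz, 9.1 kHz}.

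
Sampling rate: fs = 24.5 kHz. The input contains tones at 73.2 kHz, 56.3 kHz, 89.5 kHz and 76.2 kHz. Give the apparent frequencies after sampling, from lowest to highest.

fs/2 = 12.25 kHz.
73.2 kHz mod fs = 24.2 kHz.
24.2 kHz > fs/2 = 12.25 kHz, folds to fs − 24.2 kHz = 0.3 kHz.
56.3 kHz mod fs = 7.3 kHz.
7.3 kHz ≤ fs/2 = 12.25 kHz, appears at 7.3 kHz.
89.5 kHz mod fs = 16 kHz.
16 kHz > fs/2 = 12.25 kHz, folds to fs − 16 kHz = 8.5 kHz.
76.2 kHz mod fs = 2.7 kHz.
2.7 kHz ≤ fs/2 = 12.25 kHz, appears at 2.7 kHz.
Distinct values: {0.3 kHz, 2.7 kHz, 7.3 kHz, 8.5 kHz}.

0.3 kHz, 2.7 kHz, 7.3 kHz, 8.5 kHz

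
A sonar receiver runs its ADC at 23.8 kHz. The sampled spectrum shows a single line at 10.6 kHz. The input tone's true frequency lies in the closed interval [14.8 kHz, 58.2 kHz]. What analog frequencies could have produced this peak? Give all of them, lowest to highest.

Frequencies that alias to 10.6 kHz are k·fs ± 10.6 kHz for integer k ≥ 0.
k=0: 10.6 kHz.
k=1: 13.2 kHz, 34.4 kHz.
k=2: 37 kHz, 58.2 kHz.
k=3: 60.8 kHz, 82 kHz.
Within [14.8 kHz, 58.2 kHz]: 34.4 kHz, 37 kHz, 58.2 kHz.

34.4 kHz, 37 kHz, 58.2 kHz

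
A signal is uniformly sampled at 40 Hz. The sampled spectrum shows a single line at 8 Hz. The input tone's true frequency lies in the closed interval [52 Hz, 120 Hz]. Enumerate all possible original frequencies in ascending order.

72 Hz, 88 Hz, 112 Hz

Frequencies that alias to 8 Hz are k·fs ± 8 Hz for integer k ≥ 0.
k=0: 8 Hz.
k=1: 32 Hz, 48 Hz.
k=2: 72 Hz, 88 Hz.
k=3: 112 Hz, 128 Hz.
k=4: 152 Hz, 168 Hz.
Within [52 Hz, 120 Hz]: 72 Hz, 88 Hz, 112 Hz.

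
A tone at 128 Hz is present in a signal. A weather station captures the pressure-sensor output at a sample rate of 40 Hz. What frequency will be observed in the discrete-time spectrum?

8 Hz

128 Hz mod fs = 8 Hz.
8 Hz ≤ fs/2 = 20 Hz, appears at 8 Hz.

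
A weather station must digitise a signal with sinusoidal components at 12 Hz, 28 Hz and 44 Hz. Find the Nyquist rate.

Highest-frequency component: 44 Hz.
Nyquist rate = 2 × 44 Hz = 88 Hz.

88 Hz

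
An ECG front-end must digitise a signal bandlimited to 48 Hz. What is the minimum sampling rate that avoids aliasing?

Nyquist rate = 2 × 48 Hz = 96 Hz.

96 Hz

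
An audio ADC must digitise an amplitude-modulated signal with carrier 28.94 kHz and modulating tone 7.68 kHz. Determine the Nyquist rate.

73.24 kHz

AM sidebands sit at fc ± fm = 21.26 kHz and 36.62 kHz.
Highest-frequency component: 36.62 kHz.
Nyquist rate = 2 × 36.62 kHz = 73.24 kHz.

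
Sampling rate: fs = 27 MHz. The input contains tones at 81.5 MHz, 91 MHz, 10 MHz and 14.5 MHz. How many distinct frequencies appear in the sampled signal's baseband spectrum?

3

fs/2 = 13.5 MHz.
81.5 MHz mod fs = 0.5 MHz.
0.5 MHz ≤ fs/2 = 13.5 MHz, appears at 0.5 MHz.
91 MHz mod fs = 10 MHz.
10 MHz ≤ fs/2 = 13.5 MHz, appears at 10 MHz.
10 MHz ≤ fs/2 = 13.5 MHz, passes unchanged.
14.5 MHz > fs/2 = 13.5 MHz, folds to fs − 14.5 MHz = 12.5 MHz.
Distinct values: {0.5 MHz, 10 MHz, 12.5 MHz} → 3.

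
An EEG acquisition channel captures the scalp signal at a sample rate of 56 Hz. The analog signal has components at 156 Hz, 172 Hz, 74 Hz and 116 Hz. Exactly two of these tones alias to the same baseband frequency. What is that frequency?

4 Hz

fs/2 = 28 Hz.
156 Hz mod fs = 44 Hz.
44 Hz > fs/2 = 28 Hz, folds to fs − 44 Hz = 12 Hz.
172 Hz mod fs = 4 Hz.
4 Hz ≤ fs/2 = 28 Hz, appears at 4 Hz.
74 Hz mod fs = 18 Hz.
18 Hz ≤ fs/2 = 28 Hz, appears at 18 Hz.
116 Hz mod fs = 4 Hz.
4 Hz ≤ fs/2 = 28 Hz, appears at 4 Hz.
116 Hz and 172 Hz both map to 4 Hz.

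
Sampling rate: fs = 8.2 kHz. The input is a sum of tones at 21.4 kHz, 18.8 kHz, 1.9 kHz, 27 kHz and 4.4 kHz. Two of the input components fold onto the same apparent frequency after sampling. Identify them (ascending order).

fs/2 = 4.1 kHz.
21.4 kHz mod fs = 5 kHz.
5 kHz > fs/2 = 4.1 kHz, folds to fs − 5 kHz = 3.2 kHz.
18.8 kHz mod fs = 2.4 kHz.
2.4 kHz ≤ fs/2 = 4.1 kHz, appears at 2.4 kHz.
1.9 kHz ≤ fs/2 = 4.1 kHz, passes unchanged.
27 kHz mod fs = 2.4 kHz.
2.4 kHz ≤ fs/2 = 4.1 kHz, appears at 2.4 kHz.
4.4 kHz > fs/2 = 4.1 kHz, folds to fs − 4.4 kHz = 3.8 kHz.
18.8 kHz and 27 kHz both map to 2.4 kHz.

18.8 kHz, 27 kHz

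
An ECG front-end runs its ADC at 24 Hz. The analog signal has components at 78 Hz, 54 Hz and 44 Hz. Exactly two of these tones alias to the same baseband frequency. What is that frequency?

fs/2 = 12 Hz.
78 Hz mod fs = 6 Hz.
6 Hz ≤ fs/2 = 12 Hz, appears at 6 Hz.
54 Hz mod fs = 6 Hz.
6 Hz ≤ fs/2 = 12 Hz, appears at 6 Hz.
44 Hz mod fs = 20 Hz.
20 Hz > fs/2 = 12 Hz, folds to fs − 20 Hz = 4 Hz.
54 Hz and 78 Hz both map to 6 Hz.

6 Hz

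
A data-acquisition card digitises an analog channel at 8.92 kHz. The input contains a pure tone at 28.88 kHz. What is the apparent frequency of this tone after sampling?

28.88 kHz mod fs = 2.12 kHz.
2.12 kHz ≤ fs/2 = 4.46 kHz, appears at 2.12 kHz.

2.12 kHz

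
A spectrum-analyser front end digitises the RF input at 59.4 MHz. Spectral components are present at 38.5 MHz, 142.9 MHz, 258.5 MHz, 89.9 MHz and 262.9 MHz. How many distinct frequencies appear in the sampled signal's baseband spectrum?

4

fs/2 = 29.7 MHz.
38.5 MHz > fs/2 = 29.7 MHz, folds to fs − 38.5 MHz = 20.9 MHz.
142.9 MHz mod fs = 24.1 MHz.
24.1 MHz ≤ fs/2 = 29.7 MHz, appears at 24.1 MHz.
258.5 MHz mod fs = 20.9 MHz.
20.9 MHz ≤ fs/2 = 29.7 MHz, appears at 20.9 MHz.
89.9 MHz mod fs = 30.5 MHz.
30.5 MHz > fs/2 = 29.7 MHz, folds to fs − 30.5 MHz = 28.9 MHz.
262.9 MHz mod fs = 25.3 MHz.
25.3 MHz ≤ fs/2 = 29.7 MHz, appears at 25.3 MHz.
Distinct values: {20.9 MHz, 24.1 MHz, 25.3 MHz, 28.9 MHz} → 4.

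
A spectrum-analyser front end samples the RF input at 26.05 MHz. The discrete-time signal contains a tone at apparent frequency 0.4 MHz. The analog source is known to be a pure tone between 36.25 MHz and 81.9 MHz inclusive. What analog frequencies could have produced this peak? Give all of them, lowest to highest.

51.7 MHz, 52.5 MHz, 77.75 MHz, 78.55 MHz

Frequencies that alias to 0.4 MHz are k·fs ± 0.4 MHz for integer k ≥ 0.
k=0: 0.4 MHz.
k=1: 25.65 MHz, 26.45 MHz.
k=2: 51.7 MHz, 52.5 MHz.
k=3: 77.75 MHz, 78.55 MHz.
k=4: 103.8 MHz, 104.6 MHz.
Within [36.25 MHz, 81.9 MHz]: 51.7 MHz, 52.5 MHz, 77.75 MHz, 78.55 MHz.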